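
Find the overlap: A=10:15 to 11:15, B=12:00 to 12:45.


0 minutes

Meeting A: 615-675 (in minutes from midnight)
Meeting B: 720-765
Overlap start = max(615, 720) = 720
Overlap end = min(675, 765) = 675
Overlap = max(0, 675 - 720) = 0 min


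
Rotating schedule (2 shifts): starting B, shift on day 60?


Shift A

Shifts: A, B
Start: B (index 1)
Day 60: (1 + 60 - 1) mod 2
= 60 mod 2
= 0
Index 0 → shift A


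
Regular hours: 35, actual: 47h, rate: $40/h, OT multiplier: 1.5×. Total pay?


$2120.00

Regular: 35h × $40 = $1400.00
Overtime: 47 - 35 = 12h
OT pay: 12h × $40 × 1.5 = $720.00
Total = $1400.00 + $720.00 = $2120.00


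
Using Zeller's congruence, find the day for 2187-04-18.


Wednesday

Zeller's congruence:
q=18, m=4, k=87, j=21
h = (18 + ⌊13×5/5⌋ + 87 + ⌊87/4⌋ + ⌊21/4⌋ - 2×21) mod 7
= (18 + 13 + 87 + 21 + 5 - 42) mod 7
= 102 mod 7 = 4
h=4 → Wednesday


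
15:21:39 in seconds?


55299 seconds

Hours: 15 × 3600 = 54000
Minutes: 21 × 60 = 1260
Seconds: 39
Total = 54000 + 1260 + 39 = 55299


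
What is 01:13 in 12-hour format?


1:13 AM

Hour: 1
1 < 12 → AM


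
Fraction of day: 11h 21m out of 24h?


0.4729 (47.29%)

Total minutes: 11×60 + 21 = 681
Day = 24×60 = 1440 minutes
Fraction = 681/1440 ≈ 0.4729
As a percentage: 681/1440 × 100 ≈ 47.29%


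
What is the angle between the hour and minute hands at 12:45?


112.5°

Hour hand (12 ≡ 0 on the dial): 0×30 + 45×0.5 = 22.5°
Minute hand = 45×6 = 270°
Difference = |22.5 - 270| = 247.5°
Since > 180°: 360 - 247.5 = 112.5°


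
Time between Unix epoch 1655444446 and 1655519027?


Difference = 1655519027 - 1655444446 = 74581 seconds
In hours: 74581 / 3600 ≈ 20.7
In days: 74581 / 86400 ≈ 0.86

74581 seconds (20.7 hours / 0.86 days)


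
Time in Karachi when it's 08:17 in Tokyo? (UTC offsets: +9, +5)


04:17

Time difference = UTC+5 - UTC+9 = -4 hours
New hour = (8 -4) mod 24
= 4 mod 24 = 4
Minutes unchanged → 04:17


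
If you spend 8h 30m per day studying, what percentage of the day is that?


35.4%

Time: 510 minutes
Day: 1440 minutes
Percentage = (510/1440) × 100 ≈ 35.4%


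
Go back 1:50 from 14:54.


13:04

Start: 894 minutes from midnight
Subtract: 110 minutes
Remaining: 894 - 110 = 784
Hours: 13, Minutes: 4


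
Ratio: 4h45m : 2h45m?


19:11 (1.73)

Duration 1: 285 minutes
Duration 2: 165 minutes
Ratio = 285:165
GCD = 15
Simplified = 19:11
As a decimal: 19/11 ≈ 1.73


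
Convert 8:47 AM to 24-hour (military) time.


Input: 8:47 AM
AM hour stays: 8

08:47


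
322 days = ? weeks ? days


Weeks: 322 ÷ 7 = 46 remainder 0

46 weeks 0 days


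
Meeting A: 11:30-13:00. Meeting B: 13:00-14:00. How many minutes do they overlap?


Meeting A: 690-780 (in minutes from midnight)
Meeting B: 780-840
Overlap start = max(690, 780) = 780
Overlap end = min(780, 840) = 780
Overlap = max(0, 780 - 780) = 0 min

0 minutes


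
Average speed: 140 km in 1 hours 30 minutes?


Distance: 140 km
Time: 1h 30m = 90 min = 90/60 = 3/2 hours
Speed = 140 ÷ (3/2) = 140 × 2 / 3 = 280/3 ≈ 93.3 km/h

93.3 km/h


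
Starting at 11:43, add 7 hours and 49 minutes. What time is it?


19:32

Start: 703 minutes from midnight
Add: 469 minutes
Total: 1172 minutes
Hours: 1172 ÷ 60 = 19 remainder 32


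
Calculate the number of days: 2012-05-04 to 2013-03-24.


From May 4, 2012 to March 24, 2013
Rest of May 2012: 31 - 4 = 27
Full months: June 30, July 31, August 31, September 30, October 31, November 30, December 31, January 31, February 2013 28
Days into March 2013: 24
Total = 27 + 30 + 31 + 31 + 30 + 31 + 30 + 31 + 31 + 28 + 24 = 324 days

324 days


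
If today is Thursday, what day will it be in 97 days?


Start: Thursday (index 3)
(3 + 97) mod 7
= 100 mod 7
= 2
Index 2 → Wednesday

Wednesday


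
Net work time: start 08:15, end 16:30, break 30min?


7h 45m (465 minutes)

Total time = (16×60+30) - (8×60+15)
= 990 - 495 = 495 min
Minus break: 495 - 30 = 465 min
= 7h 45m


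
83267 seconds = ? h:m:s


23h 7m 47s

Hours: 83267 ÷ 3600 = 23 remainder 467
Minutes: 467 ÷ 60 = 7 remainder 47
Seconds: 47


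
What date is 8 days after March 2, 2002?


March 10, 2002

Start: March 2, 2002
Add 8 days
March 2 + 8 = March 10, 2002


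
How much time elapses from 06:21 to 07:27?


1h 6m

End time in minutes: 7×60 + 27 = 447
Start time in minutes: 6×60 + 21 = 381
Difference = 447 - 381 = 66 minutes
= 1 hours 6 minutes


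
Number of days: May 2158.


Month: May (month 5)
May has 31 days

31 days


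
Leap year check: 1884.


Yes

Rules: divisible by 4 AND (not by 100 OR by 400)
1884 ÷ 4 = 471 exactly → divisible by 4
1884 ÷ 100 = 18 remainder 84 → not divisible by 100
Divisible by 4 but not by 100 → leap year


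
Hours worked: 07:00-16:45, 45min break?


9h 0m (540 minutes)

Total time = (16×60+45) - (7×60+0)
= 1005 - 420 = 585 min
Minus break: 585 - 45 = 540 min
= 9h 0m


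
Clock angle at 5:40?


Hour hand = 5×30 + 40×0.5 = 170.0°
Minute hand = 40×6 = 240°
Difference = |170.0 - 240| = 70.0°

70.0°


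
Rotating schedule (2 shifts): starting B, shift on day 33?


Shift B

Shifts: A, B
Start: B (index 1)
Day 33: (1 + 33 - 1) mod 2
= 33 mod 2
= 1
Index 1 → shift B


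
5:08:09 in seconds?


Hours: 5 × 3600 = 18000
Minutes: 8 × 60 = 480
Seconds: 9
Total = 18000 + 480 + 9 = 18489

18489 seconds


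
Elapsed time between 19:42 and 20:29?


End time in minutes: 20×60 + 29 = 1229
Start time in minutes: 19×60 + 42 = 1182
Difference = 1229 - 1182 = 47 minutes
= 0 hours 47 minutes

0h 47m


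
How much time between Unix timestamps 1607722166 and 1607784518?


Difference = 1607784518 - 1607722166 = 62352 seconds
In hours: 62352 / 3600 ≈ 17.3
In days: 62352 / 86400 ≈ 0.72

62352 seconds (17.3 hours / 0.72 days)


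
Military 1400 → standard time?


2:00 PM

Hour: 14
14 - 12 = 2 → PM


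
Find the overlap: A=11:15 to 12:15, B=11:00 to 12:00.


Meeting A: 675-735 (in minutes from midnight)
Meeting B: 660-720
Overlap start = max(675, 660) = 675
Overlap end = min(735, 720) = 720
Overlap = max(0, 720 - 675) = 45 min

45 minutes


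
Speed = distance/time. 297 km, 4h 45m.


Distance: 297 km
Time: 4h 45m = 285 min = 285/60 = 19/4 hours
Speed = 297 ÷ (19/4) = 297 × 4 / 19 = 1188/19 ≈ 62.5 km/h

62.5 km/h


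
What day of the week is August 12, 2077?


Zeller's congruence:
q=12, m=8, k=77, j=20
h = (12 + ⌊13×9/5⌋ + 77 + ⌊77/4⌋ + ⌊20/4⌋ - 2×20) mod 7
= (12 + 23 + 77 + 19 + 5 - 40) mod 7
= 96 mod 7 = 5
h=5 → Thursday

Thursday


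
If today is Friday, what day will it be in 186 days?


Tuesday

Start: Friday (index 4)
(4 + 186) mod 7
= 190 mod 7
= 1
Index 1 → Tuesday


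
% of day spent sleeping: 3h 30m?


14.6%

Time: 210 minutes
Day: 1440 minutes
Percentage = (210/1440) × 100 ≈ 14.6%


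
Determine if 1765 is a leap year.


No

Rules: divisible by 4 AND (not by 100 OR by 400)
1765 ÷ 4 = 441 remainder 1 → not divisible by 4
Not divisible by 4 → not a leap year


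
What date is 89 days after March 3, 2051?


May 31, 2051

Start: March 3, 2051
Add 89 days
March 3 → April 1: 31 - 3 + 1 = 29 days (89 - 29 = 60 left)
April 1 → May 1: 30 - 1 + 1 = 30 days (60 - 30 = 30 left)
May 1 + 30 = May 31, 2051


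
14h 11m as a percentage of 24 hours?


0.5910 (59.10%)

Total minutes: 14×60 + 11 = 851
Day = 24×60 = 1440 minutes
Fraction = 851/1440 ≈ 0.5910
As a percentage: 851/1440 × 100 ≈ 59.10%


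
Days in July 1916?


31 days

Month: July (month 7)
July has 31 days


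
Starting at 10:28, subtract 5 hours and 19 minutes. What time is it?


05:09

Start: 628 minutes from midnight
Subtract: 319 minutes
Remaining: 628 - 319 = 309
Hours: 5, Minutes: 9


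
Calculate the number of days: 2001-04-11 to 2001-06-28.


From April 11, 2001 to June 28, 2001
Rest of April 2001: 30 - 11 = 19
Full months: May 31
Days into June 2001: 28
Total = 19 + 31 + 28 = 78 days

78 days


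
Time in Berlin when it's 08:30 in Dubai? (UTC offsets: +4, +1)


05:30

Time difference = UTC+1 - UTC+4 = -3 hours
New hour = (8 -3) mod 24
= 5 mod 24 = 5
Minutes unchanged → 05:30


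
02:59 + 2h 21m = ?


05:20

Start: 179 minutes from midnight
Add: 141 minutes
Total: 320 minutes
Hours: 320 ÷ 60 = 5 remainder 20


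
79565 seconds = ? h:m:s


Hours: 79565 ÷ 3600 = 22 remainder 365
Minutes: 365 ÷ 60 = 6 remainder 5
Seconds: 5

22h 6m 5s


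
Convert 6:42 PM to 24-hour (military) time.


Input: 6:42 PM
PM: 6 + 12 = 18

18:42


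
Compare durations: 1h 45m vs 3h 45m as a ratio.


Duration 1: 105 minutes
Duration 2: 225 minutes
Ratio = 105:225
GCD = 15
Simplified = 7:15
As a decimal: 7/15 ≈ 0.47

7:15 (0.47)


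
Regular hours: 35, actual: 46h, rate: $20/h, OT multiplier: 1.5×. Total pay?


Regular: 35h × $20 = $700.00
Overtime: 46 - 35 = 11h
OT pay: 11h × $20 × 1.5 = $330.00
Total = $700.00 + $330.00 = $1030.00

$1030.00


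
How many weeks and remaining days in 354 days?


50 weeks 4 days

Weeks: 354 ÷ 7 = 50 remainder 4


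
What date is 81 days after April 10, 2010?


Start: April 10, 2010
Add 81 days
April 10 → May 1: 30 - 10 + 1 = 21 days (81 - 21 = 60 left)
May 1 → June 1: 31 - 1 + 1 = 31 days (60 - 31 = 29 left)
June 1 + 29 = June 30, 2010

June 30, 2010


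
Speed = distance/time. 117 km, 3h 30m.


Distance: 117 km
Time: 3h 30m = 210 min = 210/60 = 7/2 hours
Speed = 117 ÷ (7/2) = 117 × 2 / 7 = 234/7 ≈ 33.4 km/h

33.4 km/h


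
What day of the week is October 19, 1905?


Thursday

Zeller's congruence:
q=19, m=10, k=5, j=19
h = (19 + ⌊13×11/5⌋ + 5 + ⌊5/4⌋ + ⌊19/4⌋ - 2×19) mod 7
= (19 + 28 + 5 + 1 + 4 - 38) mod 7
= 19 mod 7 = 5
h=5 → Thursday


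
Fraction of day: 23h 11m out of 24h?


Total minutes: 23×60 + 11 = 1391
Day = 24×60 = 1440 minutes
Fraction = 1391/1440 ≈ 0.9660
As a percentage: 1391/1440 × 100 ≈ 96.60%

0.9660 (96.60%)


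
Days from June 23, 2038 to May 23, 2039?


334 days

From June 23, 2038 to May 23, 2039
Rest of June 2038: 30 - 23 = 7
Full months: July 31, August 31, September 30, October 31, November 30, December 31, January 31, February 2039 28, March 31, April 30
Days into May 2039: 23
Total = 7 + 31 + 31 + 30 + 31 + 30 + 31 + 31 + 28 + 31 + 30 + 23 = 334 days


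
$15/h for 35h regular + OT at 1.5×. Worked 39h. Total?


Regular: 35h × $15 = $525.00
Overtime: 39 - 35 = 4h
OT pay: 4h × $15 × 1.5 = $90.00
Total = $525.00 + $90.00 = $615.00

$615.00


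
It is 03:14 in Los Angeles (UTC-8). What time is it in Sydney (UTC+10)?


21:14

Time difference = UTC+10 - UTC-8 = +18 hours
New hour = (3 + 18) mod 24
= 21 mod 24 = 21
Minutes unchanged → 21:14


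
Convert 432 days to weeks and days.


Weeks: 432 ÷ 7 = 61 remainder 5

61 weeks 5 days


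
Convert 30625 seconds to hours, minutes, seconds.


Hours: 30625 ÷ 3600 = 8 remainder 1825
Minutes: 1825 ÷ 60 = 30 remainder 25
Seconds: 25

8h 30m 25s


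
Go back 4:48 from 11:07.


Start: 667 minutes from midnight
Subtract: 288 minutes
Remaining: 667 - 288 = 379
Hours: 6, Minutes: 19

06:19


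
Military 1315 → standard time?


Hour: 13
13 - 12 = 1 → PM

1:15 PM


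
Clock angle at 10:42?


Hour hand = 10×30 + 42×0.5 = 321.0°
Minute hand = 42×6 = 252°
Difference = |321.0 - 252| = 69.0°

69.0°


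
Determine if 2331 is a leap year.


Rules: divisible by 4 AND (not by 100 OR by 400)
2331 ÷ 4 = 582 remainder 3 → not divisible by 4
Not divisible by 4 → not a leap year

No


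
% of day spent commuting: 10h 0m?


Time: 600 minutes
Day: 1440 minutes
Percentage = (600/1440) × 100 ≈ 41.7%

41.7%


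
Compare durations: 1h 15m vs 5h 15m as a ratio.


Duration 1: 75 minutes
Duration 2: 315 minutes
Ratio = 75:315
GCD = 15
Simplified = 5:21
As a decimal: 5/21 ≈ 0.24

5:21 (0.24)


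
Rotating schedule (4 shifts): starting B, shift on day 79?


Shift D

Shifts: A, B, C, D
Start: B (index 1)
Day 79: (1 + 79 - 1) mod 4
= 79 mod 4
= 3
Index 3 → shift D


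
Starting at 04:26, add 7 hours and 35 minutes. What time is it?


12:01

Start: 266 minutes from midnight
Add: 455 minutes
Total: 721 minutes
Hours: 721 ÷ 60 = 12 remainder 1


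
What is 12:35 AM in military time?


00:35

Input: 12:35 AM
12 AM → 00 (midnight)


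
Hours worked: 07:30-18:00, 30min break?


10h 0m (600 minutes)

Total time = (18×60+0) - (7×60+30)
= 1080 - 450 = 630 min
Minus break: 630 - 30 = 600 min
= 10h 0m


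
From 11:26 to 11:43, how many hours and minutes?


0h 17m

End time in minutes: 11×60 + 43 = 703
Start time in minutes: 11×60 + 26 = 686
Difference = 703 - 686 = 17 minutes
= 0 hours 17 minutes


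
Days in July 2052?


Month: July (month 7)
July has 31 days

31 days


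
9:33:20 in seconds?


Hours: 9 × 3600 = 32400
Minutes: 33 × 60 = 1980
Seconds: 20
Total = 32400 + 1980 + 20 = 34400

34400 seconds


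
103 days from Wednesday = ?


Monday

Start: Wednesday (index 2)
(2 + 103) mod 7
= 105 mod 7
= 0
Index 0 → Monday


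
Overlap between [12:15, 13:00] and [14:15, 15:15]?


Meeting A: 735-780 (in minutes from midnight)
Meeting B: 855-915
Overlap start = max(735, 855) = 855
Overlap end = min(780, 915) = 780
Overlap = max(0, 780 - 855) = 0 min

0 minutes


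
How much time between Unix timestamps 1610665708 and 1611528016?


Difference = 1611528016 - 1610665708 = 862308 seconds
In hours: 862308 / 3600 ≈ 239.5
In days: 862308 / 86400 ≈ 9.98

862308 seconds (239.5 hours / 9.98 days)


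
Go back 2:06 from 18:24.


16:18

Start: 1104 minutes from midnight
Subtract: 126 minutes
Remaining: 1104 - 126 = 978
Hours: 16, Minutes: 18


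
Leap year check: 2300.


Rules: divisible by 4 AND (not by 100 OR by 400)
2300 ÷ 4 = 575 exactly → divisible by 4
2300 ÷ 100 = 23 exactly → divisible by 100
2300 ÷ 400 = 5 remainder 300 → not divisible by 400
Divisible by 100 but not by 400 → not a leap year

No


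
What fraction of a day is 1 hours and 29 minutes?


Total minutes: 1×60 + 29 = 89
Day = 24×60 = 1440 minutes
Fraction = 89/1440 ≈ 0.0618
As a percentage: 89/1440 × 100 ≈ 6.18%

0.0618 (6.18%)


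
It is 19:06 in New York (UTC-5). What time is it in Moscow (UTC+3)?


Time difference = UTC+3 - UTC-5 = +8 hours
New hour = (19 + 8) mod 24
= 27 mod 24 = 3
Minutes unchanged → 03:06; 27 ≥ 24 → next day

03:06 (next day)


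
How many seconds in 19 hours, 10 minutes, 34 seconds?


Hours: 19 × 3600 = 68400
Minutes: 10 × 60 = 600
Seconds: 34
Total = 68400 + 600 + 34 = 69034

69034 seconds


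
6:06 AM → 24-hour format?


06:06

Input: 6:06 AM
AM hour stays: 6


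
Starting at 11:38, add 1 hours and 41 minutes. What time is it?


Start: 698 minutes from midnight
Add: 101 minutes
Total: 799 minutes
Hours: 799 ÷ 60 = 13 remainder 19

13:19


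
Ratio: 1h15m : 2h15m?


Duration 1: 75 minutes
Duration 2: 135 minutes
Ratio = 75:135
GCD = 15
Simplified = 5:9
As a decimal: 5/9 ≈ 0.56

5:9 (0.56)


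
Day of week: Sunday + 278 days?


Start: Sunday (index 6)
(6 + 278) mod 7
= 284 mod 7
= 4
Index 4 → Friday

Friday


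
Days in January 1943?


Month: January (month 1)
January has 31 days

31 days


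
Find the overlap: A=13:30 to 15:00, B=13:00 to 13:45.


Meeting A: 810-900 (in minutes from midnight)
Meeting B: 780-825
Overlap start = max(810, 780) = 810
Overlap end = min(900, 825) = 825
Overlap = max(0, 825 - 810) = 15 min

15 minutes


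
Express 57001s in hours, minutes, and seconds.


Hours: 57001 ÷ 3600 = 15 remainder 3001
Minutes: 3001 ÷ 60 = 50 remainder 1
Seconds: 1

15h 50m 1s


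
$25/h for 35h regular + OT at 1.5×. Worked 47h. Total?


$1325.00

Regular: 35h × $25 = $875.00
Overtime: 47 - 35 = 12h
OT pay: 12h × $25 × 1.5 = $450.00
Total = $875.00 + $450.00 = $1325.00


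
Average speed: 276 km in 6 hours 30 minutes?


Distance: 276 km
Time: 6h 30m = 390 min = 390/60 = 13/2 hours
Speed = 276 ÷ (13/2) = 276 × 2 / 13 = 552/13 ≈ 42.5 km/h

42.5 km/h


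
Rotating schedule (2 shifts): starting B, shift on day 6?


Shift A

Shifts: A, B
Start: B (index 1)
Day 6: (1 + 6 - 1) mod 2
= 6 mod 2
= 0
Index 0 → shift A


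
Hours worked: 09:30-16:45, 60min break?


Total time = (16×60+45) - (9×60+30)
= 1005 - 570 = 435 min
Minus break: 435 - 60 = 375 min
= 6h 15m

6h 15m (375 minutes)


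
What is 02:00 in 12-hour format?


2:00 AM

Hour: 2
2 < 12 → AM


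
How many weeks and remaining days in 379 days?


Weeks: 379 ÷ 7 = 54 remainder 1

54 weeks 1 days


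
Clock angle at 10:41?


74.5°

Hour hand = 10×30 + 41×0.5 = 320.5°
Minute hand = 41×6 = 246°
Difference = |320.5 - 246| = 74.5°


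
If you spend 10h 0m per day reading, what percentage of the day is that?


Time: 600 minutes
Day: 1440 minutes
Percentage = (600/1440) × 100 ≈ 41.7%

41.7%


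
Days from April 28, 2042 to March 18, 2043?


From April 28, 2042 to March 18, 2043
Rest of April 2042: 30 - 28 = 2
Full months: May 31, June 30, July 31, August 31, September 30, October 31, November 30, December 31, January 31, February 2043 28
Days into March 2043: 18
Total = 2 + 31 + 30 + 31 + 31 + 30 + 31 + 30 + 31 + 31 + 28 + 18 = 324 days

324 days


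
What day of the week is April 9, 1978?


Zeller's congruence:
q=9, m=4, k=78, j=19
h = (9 + ⌊13×5/5⌋ + 78 + ⌊78/4⌋ + ⌊19/4⌋ - 2×19) mod 7
= (9 + 13 + 78 + 19 + 4 - 38) mod 7
= 85 mod 7 = 1
h=1 → Sunday

Sunday


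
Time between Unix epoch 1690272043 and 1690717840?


Difference = 1690717840 - 1690272043 = 445797 seconds
In hours: 445797 / 3600 ≈ 123.8
In days: 445797 / 86400 ≈ 5.16

445797 seconds (123.8 hours / 5.16 days)


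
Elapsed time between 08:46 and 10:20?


End time in minutes: 10×60 + 20 = 620
Start time in minutes: 8×60 + 46 = 526
Difference = 620 - 526 = 94 minutes
= 1 hours 34 minutes

1h 34m


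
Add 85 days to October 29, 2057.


January 22, 2058

Start: October 29, 2057
Add 85 days
October 29 → November 1: 31 - 29 + 1 = 3 days (85 - 3 = 82 left)
November 1 → December 1: 30 - 1 + 1 = 30 days (82 - 30 = 52 left)
December 1 → January 1: 31 - 1 + 1 = 31 days (52 - 31 = 21 left)
January 1 + 21 = January 22, 2058


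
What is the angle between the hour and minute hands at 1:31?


140.5°

Hour hand = 1×30 + 31×0.5 = 45.5°
Minute hand = 31×6 = 186°
Difference = |45.5 - 186| = 140.5°


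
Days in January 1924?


Month: January (month 1)
January has 31 days

31 days


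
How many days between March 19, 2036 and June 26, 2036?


99 days

From March 19, 2036 to June 26, 2036
Rest of March 2036: 31 - 19 = 12
Full months: April 30, May 31
Days into June 2036: 26
Total = 12 + 30 + 31 + 26 = 99 days


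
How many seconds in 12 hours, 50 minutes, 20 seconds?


46220 seconds

Hours: 12 × 3600 = 43200
Minutes: 50 × 60 = 3000
Seconds: 20
Total = 43200 + 3000 + 20 = 46220


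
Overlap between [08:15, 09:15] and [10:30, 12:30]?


0 minutes

Meeting A: 495-555 (in minutes from midnight)
Meeting B: 630-750
Overlap start = max(495, 630) = 630
Overlap end = min(555, 750) = 555
Overlap = max(0, 555 - 630) = 0 min


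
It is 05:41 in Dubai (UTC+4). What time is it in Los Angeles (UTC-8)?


17:41 (previous day)

Time difference = UTC-8 - UTC+4 = -12 hours
New hour = (5 -12) mod 24
= -7 mod 24 = 17
Minutes unchanged → 17:41; -7 < 0 → previous day


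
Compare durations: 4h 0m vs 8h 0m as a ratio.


1:2 (0.50)

Duration 1: 240 minutes
Duration 2: 480 minutes
Ratio = 240:480
GCD = 240
Simplified = 1:2
As a decimal: 1/2 = 0.50


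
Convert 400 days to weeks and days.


Weeks: 400 ÷ 7 = 57 remainder 1

57 weeks 1 days


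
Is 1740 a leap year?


Yes

Rules: divisible by 4 AND (not by 100 OR by 400)
1740 ÷ 4 = 435 exactly → divisible by 4
1740 ÷ 100 = 17 remainder 40 → not divisible by 100
Divisible by 4 but not by 100 → leap year


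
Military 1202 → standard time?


12:02 PM

Hour: 12
12 → 12 PM (noon)


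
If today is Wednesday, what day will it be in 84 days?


Wednesday

Start: Wednesday (index 2)
(2 + 84) mod 7
= 86 mod 7
= 2
Index 2 → Wednesday


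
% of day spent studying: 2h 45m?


11.5%

Time: 165 minutes
Day: 1440 minutes
Percentage = (165/1440) × 100 ≈ 11.5%


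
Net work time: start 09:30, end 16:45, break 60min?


Total time = (16×60+45) - (9×60+30)
= 1005 - 570 = 435 min
Minus break: 435 - 60 = 375 min
= 6h 15m

6h 15m (375 minutes)


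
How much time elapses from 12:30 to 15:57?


3h 27m

End time in minutes: 15×60 + 57 = 957
Start time in minutes: 12×60 + 30 = 750
Difference = 957 - 750 = 207 minutes
= 3 hours 27 minutes


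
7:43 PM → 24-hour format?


Input: 7:43 PM
PM: 7 + 12 = 19

19:43


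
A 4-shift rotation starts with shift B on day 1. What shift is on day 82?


Shifts: A, B, C, D
Start: B (index 1)
Day 82: (1 + 82 - 1) mod 4
= 82 mod 4
= 2
Index 2 → shift C

Shift C


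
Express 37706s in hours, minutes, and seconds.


Hours: 37706 ÷ 3600 = 10 remainder 1706
Minutes: 1706 ÷ 60 = 28 remainder 26
Seconds: 26

10h 28m 26s


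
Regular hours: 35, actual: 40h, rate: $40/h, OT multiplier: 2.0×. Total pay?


Regular: 35h × $40 = $1400.00
Overtime: 40 - 35 = 5h
OT pay: 5h × $40 × 2.0 = $400.00
Total = $1400.00 + $400.00 = $1800.00

$1800.00


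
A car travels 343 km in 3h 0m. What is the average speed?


114.3 km/h

Distance: 343 km
Time: 3 hours
Speed = 343 / 3 ≈ 114.3 km/h


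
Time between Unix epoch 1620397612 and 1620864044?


Difference = 1620864044 - 1620397612 = 466432 seconds
In hours: 466432 / 3600 ≈ 129.6
In days: 466432 / 86400 ≈ 5.40

466432 seconds (129.6 hours / 5.40 days)


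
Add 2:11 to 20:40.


Start: 1240 minutes from midnight
Add: 131 minutes
Total: 1371 minutes
Hours: 1371 ÷ 60 = 22 remainder 51

22:51


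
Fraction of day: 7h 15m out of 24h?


Total minutes: 7×60 + 15 = 435
Day = 24×60 = 1440 minutes
Fraction = 435/1440 ≈ 0.3021
As a percentage: 435/1440 × 100 ≈ 30.21%

0.3021 (30.21%)


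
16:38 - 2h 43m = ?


13:55

Start: 998 minutes from midnight
Subtract: 163 minutes
Remaining: 998 - 163 = 835
Hours: 13, Minutes: 55


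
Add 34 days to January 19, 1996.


February 22, 1996

Start: January 19, 1996
Add 34 days
January 19 → February 1: 31 - 19 + 1 = 13 days (34 - 13 = 21 left)
February 1 + 21 = February 22, 1996


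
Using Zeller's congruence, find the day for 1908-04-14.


Tuesday

Zeller's congruence:
q=14, m=4, k=8, j=19
h = (14 + ⌊13×5/5⌋ + 8 + ⌊8/4⌋ + ⌊19/4⌋ - 2×19) mod 7
= (14 + 13 + 8 + 2 + 4 - 38) mod 7
= 3 mod 7 = 3
h=3 → Tuesday


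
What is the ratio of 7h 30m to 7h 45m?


30:31 (0.97)

Duration 1: 450 minutes
Duration 2: 465 minutes
Ratio = 450:465
GCD = 15
Simplified = 30:31
As a decimal: 30/31 ≈ 0.97


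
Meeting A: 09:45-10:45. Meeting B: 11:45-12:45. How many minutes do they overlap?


Meeting A: 585-645 (in minutes from midnight)
Meeting B: 705-765
Overlap start = max(585, 705) = 705
Overlap end = min(645, 765) = 645
Overlap = max(0, 645 - 705) = 0 min

0 minutes


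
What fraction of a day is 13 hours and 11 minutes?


0.5493 (54.93%)

Total minutes: 13×60 + 11 = 791
Day = 24×60 = 1440 minutes
Fraction = 791/1440 ≈ 0.5493
As a percentage: 791/1440 × 100 ≈ 54.93%


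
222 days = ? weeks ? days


31 weeks 5 days

Weeks: 222 ÷ 7 = 31 remainder 5


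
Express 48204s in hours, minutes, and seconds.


13h 23m 24s

Hours: 48204 ÷ 3600 = 13 remainder 1404
Minutes: 1404 ÷ 60 = 23 remainder 24
Seconds: 24


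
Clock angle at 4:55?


177.5°

Hour hand = 4×30 + 55×0.5 = 147.5°
Minute hand = 55×6 = 330°
Difference = |147.5 - 330| = 182.5°
Since > 180°: 360 - 182.5 = 177.5°


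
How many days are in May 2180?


31 days

Month: May (month 5)
May has 31 days


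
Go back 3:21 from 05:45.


02:24

Start: 345 minutes from midnight
Subtract: 201 minutes
Remaining: 345 - 201 = 144
Hours: 2, Minutes: 24


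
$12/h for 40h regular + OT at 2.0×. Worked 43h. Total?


$552.00

Regular: 40h × $12 = $480.00
Overtime: 43 - 40 = 3h
OT pay: 3h × $12 × 2.0 = $72.00
Total = $480.00 + $72.00 = $552.00


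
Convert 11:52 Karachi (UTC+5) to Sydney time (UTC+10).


Time difference = UTC+10 - UTC+5 = +5 hours
New hour = (11 + 5) mod 24
= 16 mod 24 = 16
Minutes unchanged → 16:52

16:52


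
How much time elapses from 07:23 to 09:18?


End time in minutes: 9×60 + 18 = 558
Start time in minutes: 7×60 + 23 = 443
Difference = 558 - 443 = 115 minutes
= 1 hours 55 minutes

1h 55m


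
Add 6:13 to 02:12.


Start: 132 minutes from midnight
Add: 373 minutes
Total: 505 minutes
Hours: 505 ÷ 60 = 8 remainder 25

08:25


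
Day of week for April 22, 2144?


Wednesday

Zeller's congruence:
q=22, m=4, k=44, j=21
h = (22 + ⌊13×5/5⌋ + 44 + ⌊44/4⌋ + ⌊21/4⌋ - 2×21) mod 7
= (22 + 13 + 44 + 11 + 5 - 42) mod 7
= 53 mod 7 = 4
h=4 → Wednesday


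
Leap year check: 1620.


Rules: divisible by 4 AND (not by 100 OR by 400)
1620 ÷ 4 = 405 exactly → divisible by 4
1620 ÷ 100 = 16 remainder 20 → not divisible by 100
Divisible by 4 but not by 100 → leap year

Yes


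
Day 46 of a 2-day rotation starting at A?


Shifts: A, B
Start: A (index 0)
Day 46: (0 + 46 - 1) mod 2
= 45 mod 2
= 1
Index 1 → shift B

Shift B


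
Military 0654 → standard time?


Hour: 6
6 < 12 → AM

6:54 AM


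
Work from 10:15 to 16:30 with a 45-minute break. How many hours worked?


5h 30m (330 minutes)

Total time = (16×60+30) - (10×60+15)
= 990 - 615 = 375 min
Minus break: 375 - 45 = 330 min
= 5h 30m


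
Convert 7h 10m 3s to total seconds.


25803 seconds

Hours: 7 × 3600 = 25200
Minutes: 10 × 60 = 600
Seconds: 3
Total = 25200 + 600 + 3 = 25803


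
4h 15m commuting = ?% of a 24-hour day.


Time: 255 minutes
Day: 1440 minutes
Percentage = (255/1440) × 100 ≈ 17.7%

17.7%


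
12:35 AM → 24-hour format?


00:35

Input: 12:35 AM
12 AM → 00 (midnight)


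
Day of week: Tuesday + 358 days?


Wednesday

Start: Tuesday (index 1)
(1 + 358) mod 7
= 359 mod 7
= 2
Index 2 → Wednesday


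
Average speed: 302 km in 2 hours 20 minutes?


129.4 km/h

Distance: 302 km
Time: 2h 20m = 140 min = 140/60 = 7/3 hours
Speed = 302 ÷ (7/3) = 302 × 3 / 7 = 906/7 ≈ 129.4 km/h


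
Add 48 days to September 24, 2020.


November 11, 2020

Start: September 24, 2020
Add 48 days
September 24 → October 1: 30 - 24 + 1 = 7 days (48 - 7 = 41 left)
October 1 → November 1: 31 - 1 + 1 = 31 days (41 - 31 = 10 left)
November 1 + 10 = November 11, 2020


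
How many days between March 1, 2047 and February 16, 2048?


From March 1, 2047 to February 16, 2048
Rest of March 2047: 31 - 1 = 30
Full months: April 30, May 31, June 30, July 31, August 31, September 30, October 31, November 30, December 31, January 31
Days into February 2048: 16
Total = 30 + 30 + 31 + 30 + 31 + 31 + 30 + 31 + 30 + 31 + 31 + 16 = 352 days

352 days


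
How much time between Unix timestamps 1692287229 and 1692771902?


Difference = 1692771902 - 1692287229 = 484673 seconds
In hours: 484673 / 3600 ≈ 134.6
In days: 484673 / 86400 ≈ 5.61

484673 seconds (134.6 hours / 5.61 days)


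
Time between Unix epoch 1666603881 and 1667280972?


677091 seconds (188.1 hours / 7.84 days)

Difference = 1667280972 - 1666603881 = 677091 seconds
In hours: 677091 / 3600 ≈ 188.1
In days: 677091 / 86400 ≈ 7.84


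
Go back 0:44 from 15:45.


15:01

Start: 945 minutes from midnight
Subtract: 44 minutes
Remaining: 945 - 44 = 901
Hours: 15, Minutes: 1


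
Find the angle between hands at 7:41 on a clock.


Hour hand = 7×30 + 41×0.5 = 230.5°
Minute hand = 41×6 = 246°
Difference = |230.5 - 246| = 15.5°

15.5°


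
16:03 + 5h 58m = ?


22:01

Start: 963 minutes from midnight
Add: 358 minutes
Total: 1321 minutes
Hours: 1321 ÷ 60 = 22 remainder 1


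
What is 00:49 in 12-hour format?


12:49 AM

Hour: 0
0 → 12 AM (midnight)


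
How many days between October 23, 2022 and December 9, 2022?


47 days

From October 23, 2022 to December 9, 2022
Rest of October 2022: 31 - 23 = 8
Full months: November 30
Days into December 2022: 9
Total = 8 + 30 + 9 = 47 days


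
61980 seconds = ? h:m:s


Hours: 61980 ÷ 3600 = 17 remainder 780
Minutes: 780 ÷ 60 = 13 remainder 0
Seconds: 0

17h 13m 0s


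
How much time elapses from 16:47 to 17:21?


End time in minutes: 17×60 + 21 = 1041
Start time in minutes: 16×60 + 47 = 1007
Difference = 1041 - 1007 = 34 minutes
= 0 hours 34 minutes

0h 34m


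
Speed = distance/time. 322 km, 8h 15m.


Distance: 322 km
Time: 8h 15m = 495 min = 495/60 = 33/4 hours
Speed = 322 ÷ (33/4) = 322 × 4 / 33 = 1288/33 ≈ 39.0 km/h

39.0 km/h


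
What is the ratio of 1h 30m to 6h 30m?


Duration 1: 90 minutes
Duration 2: 390 minutes
Ratio = 90:390
GCD = 30
Simplified = 3:13
As a decimal: 3/13 ≈ 0.23

3:13 (0.23)


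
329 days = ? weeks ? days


Weeks: 329 ÷ 7 = 47 remainder 0

47 weeks 0 days


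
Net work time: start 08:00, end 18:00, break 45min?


9h 15m (555 minutes)

Total time = (18×60+0) - (8×60+0)
= 1080 - 480 = 600 min
Minus break: 600 - 45 = 555 min
= 9h 15m


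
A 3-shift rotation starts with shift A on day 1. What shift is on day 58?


Shift A

Shifts: A, B, C
Start: A (index 0)
Day 58: (0 + 58 - 1) mod 3
= 57 mod 3
= 0
Index 0 → shift A


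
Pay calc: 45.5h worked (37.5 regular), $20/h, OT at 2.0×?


$1070.00

Regular: 37.5h × $20 = $750.00
Overtime: 45.5 - 37.5 = 8.0h
OT pay: 8.0h × $20 × 2.0 = $320.00
Total = $750.00 + $320.00 = $1070.00


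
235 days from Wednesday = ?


Sunday

Start: Wednesday (index 2)
(2 + 235) mod 7
= 237 mod 7
= 6
Index 6 → Sunday


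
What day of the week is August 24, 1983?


Wednesday

Zeller's congruence:
q=24, m=8, k=83, j=19
h = (24 + ⌊13×9/5⌋ + 83 + ⌊83/4⌋ + ⌊19/4⌋ - 2×19) mod 7
= (24 + 23 + 83 + 20 + 4 - 38) mod 7
= 116 mod 7 = 4
h=4 → Wednesday


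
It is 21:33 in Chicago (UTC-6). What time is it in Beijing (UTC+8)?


Time difference = UTC+8 - UTC-6 = +14 hours
New hour = (21 + 14) mod 24
= 35 mod 24 = 11
Minutes unchanged → 11:33; 35 ≥ 24 → next day

11:33 (next day)


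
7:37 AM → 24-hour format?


07:37

Input: 7:37 AM
AM hour stays: 7


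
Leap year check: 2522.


Rules: divisible by 4 AND (not by 100 OR by 400)
2522 ÷ 4 = 630 remainder 2 → not divisible by 4
Not divisible by 4 → not a leap year

No


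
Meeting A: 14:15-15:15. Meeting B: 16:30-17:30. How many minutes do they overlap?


0 minutes

Meeting A: 855-915 (in minutes from midnight)
Meeting B: 990-1050
Overlap start = max(855, 990) = 990
Overlap end = min(915, 1050) = 915
Overlap = max(0, 915 - 990) = 0 min


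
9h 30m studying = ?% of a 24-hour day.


39.6%

Time: 570 minutes
Day: 1440 minutes
Percentage = (570/1440) × 100 ≈ 39.6%


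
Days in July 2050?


Month: July (month 7)
July has 31 days

31 days


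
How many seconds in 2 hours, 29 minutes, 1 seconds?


Hours: 2 × 3600 = 7200
Minutes: 29 × 60 = 1740
Seconds: 1
Total = 7200 + 1740 + 1 = 8941

8941 seconds


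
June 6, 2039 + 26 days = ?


Start: June 6, 2039
Add 26 days
June 6 → July 1: 30 - 6 + 1 = 25 days (26 - 25 = 1 left)
July 1 + 1 = July 2, 2039

July 2, 2039


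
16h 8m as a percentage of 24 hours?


Total minutes: 16×60 + 8 = 968
Day = 24×60 = 1440 minutes
Fraction = 968/1440 ≈ 0.6722
As a percentage: 968/1440 × 100 ≈ 67.22%

0.6722 (67.22%)


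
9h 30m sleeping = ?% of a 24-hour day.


39.6%

Time: 570 minutes
Day: 1440 minutes
Percentage = (570/1440) × 100 ≈ 39.6%


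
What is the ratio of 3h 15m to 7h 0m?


13:28 (0.46)

Duration 1: 195 minutes
Duration 2: 420 minutes
Ratio = 195:420
GCD = 15
Simplified = 13:28
As a decimal: 13/28 ≈ 0.46


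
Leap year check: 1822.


Rules: divisible by 4 AND (not by 100 OR by 400)
1822 ÷ 4 = 455 remainder 2 → not divisible by 4
Not divisible by 4 → not a leap year

No


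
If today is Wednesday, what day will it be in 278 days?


Start: Wednesday (index 2)
(2 + 278) mod 7
= 280 mod 7
= 0
Index 0 → Monday

Monday


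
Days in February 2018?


28 days

Month: February (month 2)
February: 28 or 29 (leap year)
2018 leap year? No


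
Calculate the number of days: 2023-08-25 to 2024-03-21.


From August 25, 2023 to March 21, 2024
Rest of August 2023: 31 - 25 = 6
Full months: September 30, October 31, November 30, December 31, January 31, February 2024 29
Days into March 2024: 21
Total = 6 + 30 + 31 + 30 + 31 + 31 + 29 + 21 = 209 days

209 days


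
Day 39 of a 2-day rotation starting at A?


Shift A

Shifts: A, B
Start: A (index 0)
Day 39: (0 + 39 - 1) mod 2
= 38 mod 2
= 0
Index 0 → shift A


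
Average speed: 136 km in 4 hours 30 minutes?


Distance: 136 km
Time: 4h 30m = 270 min = 270/60 = 9/2 hours
Speed = 136 ÷ (9/2) = 136 × 2 / 9 = 272/9 ≈ 30.2 km/h

30.2 km/h


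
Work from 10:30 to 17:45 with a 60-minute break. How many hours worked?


Total time = (17×60+45) - (10×60+30)
= 1065 - 630 = 435 min
Minus break: 435 - 60 = 375 min
= 6h 15m

6h 15m (375 minutes)


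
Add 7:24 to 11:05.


Start: 665 minutes from midnight
Add: 444 minutes
Total: 1109 minutes
Hours: 1109 ÷ 60 = 18 remainder 29

18:29


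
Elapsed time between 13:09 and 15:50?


2h 41m

End time in minutes: 15×60 + 50 = 950
Start time in minutes: 13×60 + 9 = 789
Difference = 950 - 789 = 161 minutes
= 2 hours 41 minutes


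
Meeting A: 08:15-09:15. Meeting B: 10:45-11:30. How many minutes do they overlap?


0 minutes

Meeting A: 495-555 (in minutes from midnight)
Meeting B: 645-690
Overlap start = max(495, 645) = 645
Overlap end = min(555, 690) = 555
Overlap = max(0, 555 - 645) = 0 min


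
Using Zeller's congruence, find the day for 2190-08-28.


Saturday

Zeller's congruence:
q=28, m=8, k=90, j=21
h = (28 + ⌊13×9/5⌋ + 90 + ⌊90/4⌋ + ⌊21/4⌋ - 2×21) mod 7
= (28 + 23 + 90 + 22 + 5 - 42) mod 7
= 126 mod 7 = 0
h=0 → Saturday


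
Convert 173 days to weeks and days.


24 weeks 5 days

Weeks: 173 ÷ 7 = 24 remainder 5


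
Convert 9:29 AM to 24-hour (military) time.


Input: 9:29 AM
AM hour stays: 9

09:29


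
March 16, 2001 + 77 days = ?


June 1, 2001

Start: March 16, 2001
Add 77 days
March 16 → April 1: 31 - 16 + 1 = 16 days (77 - 16 = 61 left)
April 1 → May 1: 30 - 1 + 1 = 30 days (61 - 30 = 31 left)
May 1 → June 1: 31 - 1 + 1 = 31 days (31 - 31 = 0 left)
Land exactly on June 1, 2001


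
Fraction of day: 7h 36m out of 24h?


0.3167 (31.67%)

Total minutes: 7×60 + 36 = 456
Day = 24×60 = 1440 minutes
Fraction = 456/1440 ≈ 0.3167
As a percentage: 456/1440 × 100 ≈ 31.67%


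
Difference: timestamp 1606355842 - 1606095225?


Difference = 1606355842 - 1606095225 = 260617 seconds
In hours: 260617 / 3600 ≈ 72.4
In days: 260617 / 86400 ≈ 3.02

260617 seconds (72.4 hours / 3.02 days)


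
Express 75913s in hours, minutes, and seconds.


21h 5m 13s

Hours: 75913 ÷ 3600 = 21 remainder 313
Minutes: 313 ÷ 60 = 5 remainder 13
Seconds: 13


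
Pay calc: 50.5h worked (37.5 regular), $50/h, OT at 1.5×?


$2850.00

Regular: 37.5h × $50 = $1875.00
Overtime: 50.5 - 37.5 = 13.0h
OT pay: 13.0h × $50 × 1.5 = $975.00
Total = $1875.00 + $975.00 = $2850.00


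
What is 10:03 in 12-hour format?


Hour: 10
10 < 12 → AM

10:03 AM


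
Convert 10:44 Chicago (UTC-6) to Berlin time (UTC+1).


17:44

Time difference = UTC+1 - UTC-6 = +7 hours
New hour = (10 + 7) mod 24
= 17 mod 24 = 17
Minutes unchanged → 17:44


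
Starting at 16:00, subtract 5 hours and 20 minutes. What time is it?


10:40

Start: 960 minutes from midnight
Subtract: 320 minutes
Remaining: 960 - 320 = 640
Hours: 10, Minutes: 40


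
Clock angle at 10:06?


93.0°

Hour hand = 10×30 + 6×0.5 = 303.0°
Minute hand = 6×6 = 36°
Difference = |303.0 - 36| = 267.0°
Since > 180°: 360 - 267.0 = 93.0°


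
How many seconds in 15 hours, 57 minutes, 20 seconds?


Hours: 15 × 3600 = 54000
Minutes: 57 × 60 = 3420
Seconds: 20
Total = 54000 + 3420 + 20 = 57440

57440 seconds


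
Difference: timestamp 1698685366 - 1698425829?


Difference = 1698685366 - 1698425829 = 259537 seconds
In hours: 259537 / 3600 ≈ 72.1
In days: 259537 / 86400 ≈ 3.00

259537 seconds (72.1 hours / 3.00 days)


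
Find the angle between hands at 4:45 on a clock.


127.5°

Hour hand = 4×30 + 45×0.5 = 142.5°
Minute hand = 45×6 = 270°
Difference = |142.5 - 270| = 127.5°


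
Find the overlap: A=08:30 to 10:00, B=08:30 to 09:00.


Meeting A: 510-600 (in minutes from midnight)
Meeting B: 510-540
Overlap start = max(510, 510) = 510
Overlap end = min(600, 540) = 540
Overlap = max(0, 540 - 510) = 30 min

30 minutes


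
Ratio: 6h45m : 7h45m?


Duration 1: 405 minutes
Duration 2: 465 minutes
Ratio = 405:465
GCD = 15
Simplified = 27:31
As a decimal: 27/31 ≈ 0.87

27:31 (0.87)


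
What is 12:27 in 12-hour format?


12:27 PM

Hour: 12
12 → 12 PM (noon)


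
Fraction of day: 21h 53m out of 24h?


Total minutes: 21×60 + 53 = 1313
Day = 24×60 = 1440 minutes
Fraction = 1313/1440 ≈ 0.9118
As a percentage: 1313/1440 × 100 ≈ 91.18%

0.9118 (91.18%)


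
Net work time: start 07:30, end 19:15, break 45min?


Total time = (19×60+15) - (7×60+30)
= 1155 - 450 = 705 min
Minus break: 705 - 45 = 660 min
= 11h 0m

11h 0m (660 minutes)


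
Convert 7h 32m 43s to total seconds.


27163 seconds

Hours: 7 × 3600 = 25200
Minutes: 32 × 60 = 1920
Seconds: 43
Total = 25200 + 1920 + 43 = 27163


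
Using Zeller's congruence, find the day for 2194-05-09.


Friday

Zeller's congruence:
q=9, m=5, k=94, j=21
h = (9 + ⌊13×6/5⌋ + 94 + ⌊94/4⌋ + ⌊21/4⌋ - 2×21) mod 7
= (9 + 15 + 94 + 23 + 5 - 42) mod 7
= 104 mod 7 = 6
h=6 → Friday


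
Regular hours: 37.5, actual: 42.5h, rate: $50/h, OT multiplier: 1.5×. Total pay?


$2250.00

Regular: 37.5h × $50 = $1875.00
Overtime: 42.5 - 37.5 = 5.0h
OT pay: 5.0h × $50 × 1.5 = $375.00
Total = $1875.00 + $375.00 = $2250.00


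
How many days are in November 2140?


30 days

Month: November (month 11)
November has 30 days


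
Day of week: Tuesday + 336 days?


Start: Tuesday (index 1)
(1 + 336) mod 7
= 337 mod 7
= 1
Index 1 → Tuesday

Tuesday


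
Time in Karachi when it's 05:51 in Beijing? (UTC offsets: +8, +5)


Time difference = UTC+5 - UTC+8 = -3 hours
New hour = (5 -3) mod 24
= 2 mod 24 = 2
Minutes unchanged → 02:51

02:51


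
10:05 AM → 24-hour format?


10:05

Input: 10:05 AM
AM hour stays: 10


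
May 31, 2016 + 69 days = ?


August 8, 2016

Start: May 31, 2016
Add 69 days
May 31 → June 1: 31 - 31 + 1 = 1 days (69 - 1 = 68 left)
June 1 → July 1: 30 - 1 + 1 = 30 days (68 - 30 = 38 left)
July 1 → August 1: 31 - 1 + 1 = 31 days (38 - 31 = 7 left)
August 1 + 7 = August 8, 2016


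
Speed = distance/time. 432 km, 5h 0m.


Distance: 432 km
Time: 5 hours
Speed = 432 / 5 = 86.4 km/h

86.4 km/h


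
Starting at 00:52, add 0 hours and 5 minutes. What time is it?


00:57

Start: 52 minutes from midnight
Add: 5 minutes
Total: 57 minutes
Hours: 57 ÷ 60 = 0 remainder 57
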